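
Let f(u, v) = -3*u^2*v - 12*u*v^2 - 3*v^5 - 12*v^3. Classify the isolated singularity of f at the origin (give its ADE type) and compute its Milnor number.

The Hessian of f at 0 has rank 0. Corank 2; j^3 = -3*v*(u + 2*v)^2 has shape L^2 M (L != M), so D-series; mu = 6 gives D_6.

Type D6, Milnor number mu = 6.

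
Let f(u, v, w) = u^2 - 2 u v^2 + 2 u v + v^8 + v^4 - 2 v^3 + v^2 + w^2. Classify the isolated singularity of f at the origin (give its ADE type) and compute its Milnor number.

Type A_7, Milnor number mu = 7.

The Hessian of f at 0 has rank 2. Corank 1: A-series; mu = 7 gives A_7.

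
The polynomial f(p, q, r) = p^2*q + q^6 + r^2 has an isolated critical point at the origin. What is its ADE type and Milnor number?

Type D7, Milnor number mu = 7.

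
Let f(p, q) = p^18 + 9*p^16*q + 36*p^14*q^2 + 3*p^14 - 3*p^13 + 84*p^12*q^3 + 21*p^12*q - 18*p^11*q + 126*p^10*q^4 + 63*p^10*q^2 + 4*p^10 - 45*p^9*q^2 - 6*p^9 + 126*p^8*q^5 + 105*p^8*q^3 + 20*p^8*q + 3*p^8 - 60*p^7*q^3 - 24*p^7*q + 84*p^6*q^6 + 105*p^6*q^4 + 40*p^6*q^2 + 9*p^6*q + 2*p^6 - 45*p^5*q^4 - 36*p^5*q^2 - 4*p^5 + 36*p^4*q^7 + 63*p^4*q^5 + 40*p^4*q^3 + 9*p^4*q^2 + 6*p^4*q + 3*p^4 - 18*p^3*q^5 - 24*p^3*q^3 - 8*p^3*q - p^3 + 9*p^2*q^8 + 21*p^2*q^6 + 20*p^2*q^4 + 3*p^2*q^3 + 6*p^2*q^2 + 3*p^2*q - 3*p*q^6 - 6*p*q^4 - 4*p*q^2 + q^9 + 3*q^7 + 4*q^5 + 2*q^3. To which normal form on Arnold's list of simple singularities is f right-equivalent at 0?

D4

The Hessian of f at 0 is [[0, 0], [0, 0]] with rank 0, so corank 2. A Groebner basis of the Jacobian ideal J(f) in C{p,q} is {q^3, p^2 - 2*q^2/3, p*q - q^2}; counting standard monomials gives mu = 4. Corank 2; j^3 = -(p - q)*(p^2 - 2*p*q + 2*q^2) splits into three distinct lines over C (the quadratic factor has nonzero discriminant), so D_4.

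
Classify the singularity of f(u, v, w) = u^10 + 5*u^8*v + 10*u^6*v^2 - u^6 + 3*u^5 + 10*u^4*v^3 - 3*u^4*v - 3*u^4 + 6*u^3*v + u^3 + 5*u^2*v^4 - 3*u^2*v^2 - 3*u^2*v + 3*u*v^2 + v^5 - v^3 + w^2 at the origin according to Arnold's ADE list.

E_{8}

The Hessian of f at 0 has rank 1. Corank 2; j^3 = (u - v)^3 is a perfect cube, so E-series; the 5-jet and mu = 8 give E_8.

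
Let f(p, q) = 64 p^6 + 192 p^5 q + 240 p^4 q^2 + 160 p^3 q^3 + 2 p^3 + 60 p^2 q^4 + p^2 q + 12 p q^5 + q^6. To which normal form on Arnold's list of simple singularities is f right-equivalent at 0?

The Hessian of f at 0 has rank 0. Corank 2; j^3 = p^2*(2*p + q) has shape L^2 M (L != M), so D-series; mu = 7 gives D_7.

D_{7}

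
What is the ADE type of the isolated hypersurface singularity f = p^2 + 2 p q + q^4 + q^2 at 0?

A_3

The Hessian of f at 0 is [[2, 2], [2, 2]] with rank 1, so corank 1. A Groebner basis of the Jacobian ideal J(f) in C{p,q} is {q^3, p + q}; counting standard monomials gives mu = 3. Corank 1: A-series; mu = 3 gives A_3.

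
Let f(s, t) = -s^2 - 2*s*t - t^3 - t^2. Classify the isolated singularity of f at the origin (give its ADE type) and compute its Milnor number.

The Hessian of f at 0 has rank 1. Corank 1: A-series; mu = 2 gives A_2.

Type A_{2}, Milnor number mu = 2.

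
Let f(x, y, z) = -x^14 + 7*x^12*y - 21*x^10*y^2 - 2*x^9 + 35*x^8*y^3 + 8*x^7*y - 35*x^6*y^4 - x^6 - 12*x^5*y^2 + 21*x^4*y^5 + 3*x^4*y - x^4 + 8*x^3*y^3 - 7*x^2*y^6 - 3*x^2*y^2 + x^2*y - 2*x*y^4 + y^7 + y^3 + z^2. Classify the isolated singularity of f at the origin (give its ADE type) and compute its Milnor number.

Type D_4, Milnor number mu = 4.

The Hessian of f at 0 has rank 1. Corank 2; j^3 = y*(x^2 + y^2) splits into three distinct lines over C (the quadratic factor has nonzero discriminant), so D_4.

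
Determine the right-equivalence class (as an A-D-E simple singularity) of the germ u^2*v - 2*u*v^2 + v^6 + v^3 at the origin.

The Hessian of f at 0 is [[0, 0], [0, 0]] with rank 0, so corank 2. A Groebner basis of the Jacobian ideal J(f) in C{u,v} is {u^2/6 + v^5 - v^2/6, u^3 - v^3, u*v - v^2}; counting standard monomials gives mu = 7. Corank 2; j^3 = v*(u - v)^2 has shape L^2 M (L != M), so D-series; mu = 7 gives D_7.

D_7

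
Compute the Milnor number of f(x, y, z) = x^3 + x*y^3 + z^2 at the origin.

7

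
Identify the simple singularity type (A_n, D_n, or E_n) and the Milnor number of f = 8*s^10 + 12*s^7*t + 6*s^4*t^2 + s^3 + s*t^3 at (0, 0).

Type E7, Milnor number mu = 7.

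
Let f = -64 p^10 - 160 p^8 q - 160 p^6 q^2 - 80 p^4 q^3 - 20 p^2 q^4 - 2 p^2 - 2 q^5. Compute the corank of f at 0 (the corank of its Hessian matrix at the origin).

Hessian at 0 has rank 1.

1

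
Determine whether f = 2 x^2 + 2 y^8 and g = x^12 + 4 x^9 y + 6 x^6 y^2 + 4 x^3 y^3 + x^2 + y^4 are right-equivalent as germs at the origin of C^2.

No.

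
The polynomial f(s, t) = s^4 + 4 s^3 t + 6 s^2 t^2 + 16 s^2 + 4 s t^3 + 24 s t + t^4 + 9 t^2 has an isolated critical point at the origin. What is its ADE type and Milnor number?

The Hessian of f at 0 is [[32, 24], [24, 18]] with rank 1, so corank 1. A Groebner basis of the Jacobian ideal J(f) in C{s,t} is {t^3, s + 3*t/4}; counting standard monomials gives mu = 3. Corank 1: A-series; mu = 3 gives A_3.

Type A3, Milnor number mu = 3.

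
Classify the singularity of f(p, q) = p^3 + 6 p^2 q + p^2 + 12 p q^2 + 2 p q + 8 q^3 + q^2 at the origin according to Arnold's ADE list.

The Hessian of f at 0 is [[2, 2], [2, 2]] with rank 1, so corank 1. A Groebner basis of the Jacobian ideal J(f) in C{p,q} is {q^2, p + q}; counting standard monomials gives mu = 2. Corank 1: A-series; mu = 2 gives A_2.

A_{2}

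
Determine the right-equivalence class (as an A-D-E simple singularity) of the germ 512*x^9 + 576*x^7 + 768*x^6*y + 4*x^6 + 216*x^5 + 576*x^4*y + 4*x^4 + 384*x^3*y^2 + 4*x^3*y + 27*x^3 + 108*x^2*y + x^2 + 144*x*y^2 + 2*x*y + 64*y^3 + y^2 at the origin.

A_{2}

The Hessian of f at 0 is [[2, 2], [2, 2]] with rank 1, so corank 1. A Groebner basis of the Jacobian ideal J(f) in C{x,y} is {y^2, x + y}; counting standard monomials gives mu = 2. Corank 1: A-series; mu = 2 gives A_2.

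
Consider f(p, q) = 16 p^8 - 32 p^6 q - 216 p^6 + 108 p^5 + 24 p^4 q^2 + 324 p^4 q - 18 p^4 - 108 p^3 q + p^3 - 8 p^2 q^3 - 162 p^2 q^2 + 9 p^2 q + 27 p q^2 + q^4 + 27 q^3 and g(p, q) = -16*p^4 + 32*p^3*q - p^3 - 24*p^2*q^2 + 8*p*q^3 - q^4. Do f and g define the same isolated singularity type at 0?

Yes.

The Hessian of f at 0 has rank 0. Corank 2; j^3 = (p + 3*q)^3 is a perfect cube, so E-series; the 4-jet and mu = 6 give E_6. The Hessian of g at 0 has rank 0. Corank 2; j^3 = -p^3 is a perfect cube, so E-series; the 4-jet and mu = 6 give E_6. Both have type E_6, hence right-equivalent.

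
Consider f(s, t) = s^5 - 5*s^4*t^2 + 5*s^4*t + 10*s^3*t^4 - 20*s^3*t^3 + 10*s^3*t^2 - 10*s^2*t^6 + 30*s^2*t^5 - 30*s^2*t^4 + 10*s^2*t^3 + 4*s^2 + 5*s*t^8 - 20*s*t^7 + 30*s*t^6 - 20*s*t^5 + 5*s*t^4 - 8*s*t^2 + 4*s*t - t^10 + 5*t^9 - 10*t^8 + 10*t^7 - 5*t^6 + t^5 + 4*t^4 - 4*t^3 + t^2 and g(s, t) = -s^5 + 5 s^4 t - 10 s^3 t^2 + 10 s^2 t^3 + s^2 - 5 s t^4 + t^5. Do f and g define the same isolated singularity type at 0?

Yes.

The Hessian of f at 0 is [[8, 4], [4, 2]] with rank 1, so corank 1. A Groebner basis of the Jacobian ideal J(f) in C{s,t} is {s^2 + s*t + s/4 + t/8, -s + t^2 - t/2}; counting standard monomials gives mu = 4. Corank 1: A-series; mu = 4 gives A_4. The Hessian of g at 0 is [[2, 0], [0, 0]] with rank 1, so corank 1. A Groebner basis of the Jacobian ideal J(g) in C{s,t} is {t^4, s}; counting standard monomials gives mu = 4. Corank 1: A-series; mu = 4 gives A_4. Both have type A_4, hence right-equivalent.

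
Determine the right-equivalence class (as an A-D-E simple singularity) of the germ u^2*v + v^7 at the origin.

The Hessian of f at 0 is [[0, 0], [0, 0]] with rank 0, so corank 2. A Groebner basis of the Jacobian ideal J(f) in C{u,v} is {u^2/7 + v^6, u^3, u*v}; counting standard monomials gives mu = 8. Corank 2; j^3 = u^2*v has shape L^2 M (L != M), so D-series; mu = 8 gives D_8.

D8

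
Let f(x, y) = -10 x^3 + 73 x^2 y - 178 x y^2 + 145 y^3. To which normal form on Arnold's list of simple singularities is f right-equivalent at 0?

The Hessian of f at 0 is [[0, 0], [0, 0]] with rank 0, so corank 2. A Groebner basis of the Jacobian ideal J(f) in C{x,y} is {y^3, x^2 - 71*y^2/11, x*y - 28*y^2/11}; counting standard monomials gives mu = 4. Corank 2; j^3 = -(2*x - 5*y)*(5*x^2 - 24*x*y + 29*y^2) splits into three distinct lines over C (the quadratic factor has nonzero discriminant), so D_4.

D_{4}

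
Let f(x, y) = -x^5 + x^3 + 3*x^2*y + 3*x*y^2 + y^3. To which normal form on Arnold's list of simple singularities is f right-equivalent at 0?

E8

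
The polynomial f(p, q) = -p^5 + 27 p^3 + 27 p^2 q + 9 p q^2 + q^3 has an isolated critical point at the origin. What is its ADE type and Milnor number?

Type E_{8}, Milnor number mu = 8.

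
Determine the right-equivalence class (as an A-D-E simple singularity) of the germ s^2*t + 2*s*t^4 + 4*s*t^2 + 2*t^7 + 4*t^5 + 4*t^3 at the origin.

D8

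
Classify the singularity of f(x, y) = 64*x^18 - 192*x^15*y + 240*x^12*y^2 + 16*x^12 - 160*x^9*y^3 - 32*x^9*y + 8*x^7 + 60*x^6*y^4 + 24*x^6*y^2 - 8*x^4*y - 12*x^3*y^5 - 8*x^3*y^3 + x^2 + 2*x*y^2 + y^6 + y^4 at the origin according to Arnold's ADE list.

A_5

The Hessian of f at 0 is [[2, 0], [0, 0]] with rank 1, so corank 1. A Groebner basis of the Jacobian ideal J(f) in C{x,y} is {x^3, x^2*y, x + y^2}; counting standard monomials gives mu = 5. Corank 1: A-series; mu = 5 gives A_5.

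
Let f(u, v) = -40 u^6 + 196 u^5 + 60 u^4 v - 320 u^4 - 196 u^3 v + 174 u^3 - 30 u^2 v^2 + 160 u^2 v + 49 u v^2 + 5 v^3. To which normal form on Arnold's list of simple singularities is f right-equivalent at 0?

The Hessian of f at 0 is [[0, 0], [0, 0]] with rank 0, so corank 2. A Groebner basis of the Jacobian ideal J(f) in C{u,v} is {v^3, u^2 - v^2/22, u*v + 5*v^2/22}; counting standard monomials gives mu = 4. Corank 2; j^3 = (3*u + v)*(58*u^2 + 34*u*v + 5*v^2) splits into three distinct lines over C (the quadratic factor has nonzero discriminant), so D_4.

D_{4}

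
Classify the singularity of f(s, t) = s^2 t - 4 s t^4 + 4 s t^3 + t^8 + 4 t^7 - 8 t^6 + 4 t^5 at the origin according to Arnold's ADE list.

D_9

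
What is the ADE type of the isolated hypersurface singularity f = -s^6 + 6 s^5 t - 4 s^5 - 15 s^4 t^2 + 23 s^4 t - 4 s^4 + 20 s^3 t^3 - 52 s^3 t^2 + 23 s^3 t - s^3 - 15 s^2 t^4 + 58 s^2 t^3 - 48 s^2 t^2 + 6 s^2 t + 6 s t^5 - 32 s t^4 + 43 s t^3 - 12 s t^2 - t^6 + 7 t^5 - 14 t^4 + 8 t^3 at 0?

E7

The Hessian of f at 0 is [[0, 0], [0, 0]] with rank 0, so corank 2. A Groebner basis of the Jacobian ideal J(f) in C{s,t} is {-3*s^2/5 + 12*s*t/5 + t^4 - t^3/5 - 12*t^2/5, s^3 + 18*s^2/5 - 72*s*t/5 - 34*t^3/5 + 72*t^2/5, s^2*t + s^2 - 4*s*t - 11*t^3/3 + 4*t^2, s^2/5 + s*t^2 - 4*s*t/5 - 29*t^3/15 + 4*t^2/5}; counting standard monomials gives mu = 7. Corank 2; j^3 = -(s - 2*t)^3 is a perfect cube, so E-series; the 4-jet and mu = 7 give E_7.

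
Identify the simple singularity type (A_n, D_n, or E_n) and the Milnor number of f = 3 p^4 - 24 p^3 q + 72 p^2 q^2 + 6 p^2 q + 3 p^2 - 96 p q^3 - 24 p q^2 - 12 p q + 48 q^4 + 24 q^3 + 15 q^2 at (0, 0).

The Hessian of f at 0 has rank 2. Corank 0: nondegenerate Morse point, so A_1.

Type A_1, Milnor number mu = 1.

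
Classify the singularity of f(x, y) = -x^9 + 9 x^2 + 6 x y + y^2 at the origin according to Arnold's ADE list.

The Hessian of f at 0 has rank 1. Corank 1: A-series; mu = 8 gives A_8.

A8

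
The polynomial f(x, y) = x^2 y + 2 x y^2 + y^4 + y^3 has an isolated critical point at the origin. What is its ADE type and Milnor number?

Type D5, Milnor number mu = 5.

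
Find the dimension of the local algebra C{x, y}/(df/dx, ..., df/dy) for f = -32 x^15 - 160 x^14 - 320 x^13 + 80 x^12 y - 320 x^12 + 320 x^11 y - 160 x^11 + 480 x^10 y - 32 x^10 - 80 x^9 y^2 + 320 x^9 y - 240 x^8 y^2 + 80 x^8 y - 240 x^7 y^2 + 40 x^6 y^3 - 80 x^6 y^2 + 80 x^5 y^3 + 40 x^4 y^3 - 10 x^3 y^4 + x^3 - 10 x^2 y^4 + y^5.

The Hessian of f at 0 is [[0, 0], [0, 0]] with rank 0, so corank 2. A Groebner basis of the Jacobian ideal J(f) in C{x,y} is {y^4, x^2}; counting standard monomials gives mu = 8. Corank 2; j^3 = x^3 is a perfect cube, so E-series; the 5-jet and mu = 8 give E_8.

8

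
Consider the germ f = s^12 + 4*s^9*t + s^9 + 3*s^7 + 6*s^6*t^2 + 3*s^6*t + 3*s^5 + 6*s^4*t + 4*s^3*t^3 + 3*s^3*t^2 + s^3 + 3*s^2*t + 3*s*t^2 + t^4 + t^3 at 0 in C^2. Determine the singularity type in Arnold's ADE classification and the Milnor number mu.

Type E6, Milnor number mu = 6.

The Hessian of f at 0 is [[0, 0], [0, 0]] with rank 0, so corank 2. A Groebner basis of the Jacobian ideal J(f) in C{s,t} is {t^3, s^2 + 2*s*t + t^2}; counting standard monomials gives mu = 6. Corank 2; j^3 = (s + t)^3 is a perfect cube, so E-series; the 4-jet and mu = 6 give E_6.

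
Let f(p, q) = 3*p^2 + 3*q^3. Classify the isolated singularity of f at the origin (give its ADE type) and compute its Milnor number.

Type A2, Milnor number mu = 2.

The Hessian of f at 0 is [[6, 0], [0, 0]] with rank 1, so corank 1. A Groebner basis of the Jacobian ideal J(f) in C{p,q} is {q^2, p}; counting standard monomials gives mu = 2. Corank 1: A-series; mu = 2 gives A_2.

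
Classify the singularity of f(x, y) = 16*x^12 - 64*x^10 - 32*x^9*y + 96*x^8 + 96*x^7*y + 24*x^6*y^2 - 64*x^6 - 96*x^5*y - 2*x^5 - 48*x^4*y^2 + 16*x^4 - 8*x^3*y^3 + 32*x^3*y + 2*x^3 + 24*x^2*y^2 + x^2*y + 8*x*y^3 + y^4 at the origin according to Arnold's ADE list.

The Hessian of f at 0 has rank 0. Corank 2; j^3 = x^2*(2*x + y) has shape L^2 M (L != M), so D-series; mu = 5 gives D_5.

D_5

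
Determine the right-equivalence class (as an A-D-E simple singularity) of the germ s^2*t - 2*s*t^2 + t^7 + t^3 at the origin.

D_{8}

The Hessian of f at 0 has rank 0. Corank 2; j^3 = t*(s - t)^2 has shape L^2 M (L != M), so D-series; mu = 8 gives D_8.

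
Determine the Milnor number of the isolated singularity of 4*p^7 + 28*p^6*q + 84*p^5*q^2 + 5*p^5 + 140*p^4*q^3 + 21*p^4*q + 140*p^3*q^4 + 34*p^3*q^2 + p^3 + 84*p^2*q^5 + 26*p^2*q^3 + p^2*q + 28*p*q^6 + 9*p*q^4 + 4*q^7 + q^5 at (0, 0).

6

The Hessian of f at 0 has rank 0. Corank 2; j^3 = p^2*(p + q) has shape L^2 M (L != M), so D-series; mu = 6 gives D_6.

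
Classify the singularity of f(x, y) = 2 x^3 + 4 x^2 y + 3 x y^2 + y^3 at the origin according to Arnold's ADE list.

D_{4}

The Hessian of f at 0 is [[0, 0], [0, 0]] with rank 0, so corank 2. A Groebner basis of the Jacobian ideal J(f) in C{x,y} is {y^3, x^2 - 3*y^2/2, x*y + 3*y^2/2}; counting standard monomials gives mu = 4. Corank 2; j^3 = (x + y)*(2*x^2 + 2*x*y + y^2) splits into three distinct lines over C (the quadratic factor has nonzero discriminant), so D_4.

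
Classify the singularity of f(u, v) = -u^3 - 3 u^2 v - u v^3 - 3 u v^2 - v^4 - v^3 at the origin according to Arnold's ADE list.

E_{7}

The Hessian of f at 0 has rank 0. Corank 2; j^3 = -(u + v)^3 is a perfect cube, so E-series; the 4-jet and mu = 7 give E_7.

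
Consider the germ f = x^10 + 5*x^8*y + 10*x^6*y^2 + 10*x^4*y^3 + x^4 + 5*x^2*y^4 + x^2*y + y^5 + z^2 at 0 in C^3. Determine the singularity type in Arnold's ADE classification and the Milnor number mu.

The Hessian of f at 0 has rank 1. Corank 2; j^3 = x^2*y has shape L^2 M (L != M), so D-series; mu = 6 gives D_6.

Type D_{6}, Milnor number mu = 6.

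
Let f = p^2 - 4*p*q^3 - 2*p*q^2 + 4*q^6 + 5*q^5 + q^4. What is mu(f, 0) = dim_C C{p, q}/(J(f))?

4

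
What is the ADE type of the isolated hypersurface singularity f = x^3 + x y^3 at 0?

E7

The Hessian of f at 0 is [[0, 0], [0, 0]] with rank 0, so corank 2. A Groebner basis of the Jacobian ideal J(f) in C{x,y} is {x^3, x*y^2, 3*x^2 + y^3}; counting standard monomials gives mu = 7. Corank 2; j^3 = x^3 is a perfect cube, so E-series; the 4-jet and mu = 7 give E_7.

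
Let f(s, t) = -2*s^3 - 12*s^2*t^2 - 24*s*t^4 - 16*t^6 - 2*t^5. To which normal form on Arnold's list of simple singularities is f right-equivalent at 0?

E_{8}

The Hessian of f at 0 has rank 0. Corank 2; j^3 = -2*s^3 is a perfect cube, so E-series; the 5-jet and mu = 8 give E_8.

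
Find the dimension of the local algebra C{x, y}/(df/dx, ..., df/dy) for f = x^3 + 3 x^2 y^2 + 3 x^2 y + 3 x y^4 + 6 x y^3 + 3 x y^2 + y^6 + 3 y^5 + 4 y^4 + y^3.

The Hessian of f at 0 is [[0, 0], [0, 0]] with rank 0, so corank 2. A Groebner basis of the Jacobian ideal J(f) in C{x,y} is {x^3 + 3*x^2/2 + 3*x*y + 3*y^2/2, x^2*y - x^2 - 2*x*y - y^2, x^2/2 + x*y^2 + x*y + y^2/2, y^3}; counting standard monomials gives mu = 6. Corank 2; j^3 = (x + y)^3 is a perfect cube, so E-series; the 4-jet and mu = 6 give E_6.

6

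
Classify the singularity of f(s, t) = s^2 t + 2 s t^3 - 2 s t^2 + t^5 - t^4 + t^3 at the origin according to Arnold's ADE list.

D_{5}

The Hessian of f at 0 has rank 0. Corank 2; j^3 = t*(s - t)^2 has shape L^2 M (L != M), so D-series; mu = 5 gives D_5.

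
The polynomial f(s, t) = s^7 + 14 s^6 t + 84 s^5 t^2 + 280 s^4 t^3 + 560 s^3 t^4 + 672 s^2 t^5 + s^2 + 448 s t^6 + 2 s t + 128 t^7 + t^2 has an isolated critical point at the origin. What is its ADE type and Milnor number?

Type A6, Milnor number mu = 6.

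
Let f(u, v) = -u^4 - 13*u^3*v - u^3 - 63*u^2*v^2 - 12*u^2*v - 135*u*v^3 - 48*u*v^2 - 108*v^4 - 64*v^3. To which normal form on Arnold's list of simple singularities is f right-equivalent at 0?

E7

The Hessian of f at 0 is [[0, 0], [0, 0]] with rank 0, so corank 2. A Groebner basis of the Jacobian ideal J(f) in C{u,v} is {3*u^2 + 24*u*v + v^4 - v^3 + 48*v^2, u^3 + 84*u^2 + 672*u*v + 36*v^3 + 1344*v^2, u^2*v - 15*u^2 - 120*u*v - 11*v^3 - 240*v^2, 2*u^2 + u*v^2 + 16*u*v + 10*v^3/3 + 32*v^2}; counting standard monomials gives mu = 7. Corank 2; j^3 = -(u + 4*v)^3 is a perfect cube, so E-series; the 4-jet and mu = 7 give E_7.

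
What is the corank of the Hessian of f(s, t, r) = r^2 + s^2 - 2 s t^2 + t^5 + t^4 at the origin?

1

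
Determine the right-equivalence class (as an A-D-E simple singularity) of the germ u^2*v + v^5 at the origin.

D_{6}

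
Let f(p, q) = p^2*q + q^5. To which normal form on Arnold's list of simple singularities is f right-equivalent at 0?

D_{6}

The Hessian of f at 0 has rank 0. Corank 2; j^3 = p^2*q has shape L^2 M (L != M), so D-series; mu = 6 gives D_6.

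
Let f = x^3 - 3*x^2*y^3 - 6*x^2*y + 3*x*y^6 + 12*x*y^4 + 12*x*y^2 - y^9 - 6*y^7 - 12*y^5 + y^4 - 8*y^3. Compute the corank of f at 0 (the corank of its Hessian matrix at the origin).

2

The Hessian at 0 is [[0, 0], [0, 0]] of rank 0; hence corank 2.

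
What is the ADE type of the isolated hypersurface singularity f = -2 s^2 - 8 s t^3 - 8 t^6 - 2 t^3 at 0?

The Hessian of f at 0 has rank 1. Corank 1: A-series; mu = 2 gives A_2.

A2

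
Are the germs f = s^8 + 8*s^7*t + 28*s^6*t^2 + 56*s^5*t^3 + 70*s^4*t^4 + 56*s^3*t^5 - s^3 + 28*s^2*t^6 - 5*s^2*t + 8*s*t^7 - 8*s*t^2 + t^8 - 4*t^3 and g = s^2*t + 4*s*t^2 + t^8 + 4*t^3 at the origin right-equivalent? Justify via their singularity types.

Yes.

The Hessian of f at 0 has rank 0. Corank 2; j^3 = -(s + t)*(s + 2*t)^2 has shape L^2 M (L != M), so D-series; mu = 9 gives D_9. The Hessian of g at 0 has rank 0. Corank 2; j^3 = t*(s + 2*t)^2 has shape L^2 M (L != M), so D-series; mu = 9 gives D_9. Both have type D_9, hence right-equivalent.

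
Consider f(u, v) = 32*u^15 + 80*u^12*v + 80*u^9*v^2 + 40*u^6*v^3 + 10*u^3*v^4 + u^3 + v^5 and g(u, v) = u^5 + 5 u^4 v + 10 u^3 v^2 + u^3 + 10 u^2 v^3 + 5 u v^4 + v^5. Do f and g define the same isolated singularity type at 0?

Yes.

The Hessian of f at 0 is [[0, 0], [0, 0]] with rank 0, so corank 2. A Groebner basis of the Jacobian ideal J(f) in C{u,v} is {v^4, u^2}; counting standard monomials gives mu = 8. Corank 2; j^3 = u^3 is a perfect cube, so E-series; the 5-jet and mu = 8 give E_8. The Hessian of g at 0 is [[0, 0], [0, 0]] with rank 0, so corank 2. A Groebner basis of the Jacobian ideal J(g) in C{u,v} is {v^5, u*v^3 + v^4/4, u^2}; counting standard monomials gives mu = 8. Corank 2; j^3 = u^3 is a perfect cube, so E-series; the 5-jet and mu = 8 give E_8. Both have type E_8, hence right-equivalent.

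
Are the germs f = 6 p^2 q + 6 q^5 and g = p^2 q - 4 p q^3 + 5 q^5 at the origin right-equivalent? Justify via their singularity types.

The Hessian of f at 0 has rank 0. Corank 2; j^3 = 6*p^2*q has shape L^2 M (L != M), so D-series; mu = 6 gives D_6. The Hessian of g at 0 has rank 0. Corank 2; j^3 = p^2*q has shape L^2 M (L != M), so D-series; mu = 6 gives D_6. Both have type D_6, hence right-equivalent.

Yes.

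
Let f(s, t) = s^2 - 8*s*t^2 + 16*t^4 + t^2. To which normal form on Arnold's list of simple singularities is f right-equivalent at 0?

A_1

The Hessian of f at 0 has rank 2. Corank 0: nondegenerate Morse point, so A_1.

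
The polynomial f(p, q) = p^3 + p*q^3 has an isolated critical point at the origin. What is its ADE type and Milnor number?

Type E7, Milnor number mu = 7.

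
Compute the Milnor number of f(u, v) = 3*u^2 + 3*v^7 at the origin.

6

The Hessian of f at 0 has rank 1. Corank 1: A-series; mu = 6 gives A_6.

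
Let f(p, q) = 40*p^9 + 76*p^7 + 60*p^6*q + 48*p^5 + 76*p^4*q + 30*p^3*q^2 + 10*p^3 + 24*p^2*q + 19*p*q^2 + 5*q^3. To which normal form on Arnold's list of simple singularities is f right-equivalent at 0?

D4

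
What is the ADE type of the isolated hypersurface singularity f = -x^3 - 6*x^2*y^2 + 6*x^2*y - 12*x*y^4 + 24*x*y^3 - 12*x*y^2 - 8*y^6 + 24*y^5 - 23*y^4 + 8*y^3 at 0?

E_6

The Hessian of f at 0 has rank 0. Corank 2; j^3 = -(x - 2*y)^3 is a perfect cube, so E-series; the 4-jet and mu = 6 give E_6.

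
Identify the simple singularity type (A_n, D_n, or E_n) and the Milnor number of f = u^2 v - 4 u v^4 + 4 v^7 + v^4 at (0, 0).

Type D_{5}, Milnor number mu = 5.

The Hessian of f at 0 is [[0, 0], [0, 0]] with rank 0, so corank 2. A Groebner basis of the Jacobian ideal J(f) in C{u,v} is {u^3, u^2/4 + v^3, u*v}; counting standard monomials gives mu = 5. Corank 2; j^3 = u^2*v has shape L^2 M (L != M), so D-series; mu = 5 gives D_5.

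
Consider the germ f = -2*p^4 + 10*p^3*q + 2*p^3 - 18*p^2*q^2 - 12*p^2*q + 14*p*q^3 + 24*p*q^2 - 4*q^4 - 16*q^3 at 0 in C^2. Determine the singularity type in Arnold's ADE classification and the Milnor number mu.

Type E_7, Milnor number mu = 7.

The Hessian of f at 0 is [[0, 0], [0, 0]] with rank 0, so corank 2. A Groebner basis of the Jacobian ideal J(f) in C{p,q} is {3*p^2 - 12*p*q + q^4 - q^3 + 12*q^2, p^3 - 18*p^2 + 72*p*q - 2*q^3 - 72*q^2, p^2*q - 7*p^2 + 28*p*q - 5*q^3/3 - 28*q^2, -2*p^2 + p*q^2 + 8*p*q - 4*q^3/3 - 8*q^2}; counting standard monomials gives mu = 7. Corank 2; j^3 = 2*(p - 2*q)^3 is a perfect cube, so E-series; the 4-jet and mu = 7 give E_7.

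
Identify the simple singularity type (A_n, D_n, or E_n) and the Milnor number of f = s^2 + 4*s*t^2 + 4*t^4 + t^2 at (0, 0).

Type A_1, Milnor number mu = 1.

The Hessian of f at 0 is [[2, 0], [0, 2]] with rank 2, so corank 0. A Groebner basis of the Jacobian ideal J(f) in C{s,t} is {s, t}; counting standard monomials gives mu = 1. Corank 0: nondegenerate Morse point, so A_1.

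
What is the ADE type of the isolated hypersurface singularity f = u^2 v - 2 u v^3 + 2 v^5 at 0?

D_6

The Hessian of f at 0 has rank 0. Corank 2; j^3 = u^2*v has shape L^2 M (L != M), so D-series; mu = 6 gives D_6.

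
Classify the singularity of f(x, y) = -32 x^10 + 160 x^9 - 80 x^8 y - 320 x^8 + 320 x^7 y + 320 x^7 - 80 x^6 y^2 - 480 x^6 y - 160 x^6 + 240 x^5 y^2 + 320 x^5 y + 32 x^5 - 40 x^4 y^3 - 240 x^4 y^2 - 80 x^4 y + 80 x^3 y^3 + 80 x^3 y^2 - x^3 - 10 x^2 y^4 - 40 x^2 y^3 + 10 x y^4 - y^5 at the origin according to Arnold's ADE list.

The Hessian of f at 0 is [[0, 0], [0, 0]] with rank 0, so corank 2. A Groebner basis of the Jacobian ideal J(f) in C{x,y} is {y^5, x*y^3 - y^4/8, x^2}; counting standard monomials gives mu = 8. Corank 2; j^3 = -x^3 is a perfect cube, so E-series; the 5-jet and mu = 8 give E_8.

E_{8}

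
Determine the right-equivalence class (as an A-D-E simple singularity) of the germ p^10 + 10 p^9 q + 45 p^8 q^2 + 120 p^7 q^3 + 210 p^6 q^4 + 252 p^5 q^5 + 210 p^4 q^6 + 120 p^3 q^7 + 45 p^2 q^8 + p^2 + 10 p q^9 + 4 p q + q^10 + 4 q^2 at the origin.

A_9

The Hessian of f at 0 has rank 1. Corank 1: A-series; mu = 9 gives A_9.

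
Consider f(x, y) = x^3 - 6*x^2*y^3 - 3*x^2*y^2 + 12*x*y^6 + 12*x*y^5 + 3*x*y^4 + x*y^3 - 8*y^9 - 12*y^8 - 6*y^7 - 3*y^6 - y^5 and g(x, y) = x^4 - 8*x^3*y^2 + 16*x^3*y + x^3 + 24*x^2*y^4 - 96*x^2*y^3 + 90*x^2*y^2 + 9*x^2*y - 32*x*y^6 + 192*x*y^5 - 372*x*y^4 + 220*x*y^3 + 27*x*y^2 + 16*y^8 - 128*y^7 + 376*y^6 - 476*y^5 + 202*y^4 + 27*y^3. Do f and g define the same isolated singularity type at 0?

The Hessian of f at 0 is [[0, 0], [0, 0]] with rank 0, so corank 2. A Groebner basis of the Jacobian ideal J(f) in C{x,y} is {-x^2 + y^4 - y^3/3, x^3, x^2*y + x^2/3 + y^3/9, -x^2 + x*y^2 - y^3/3}; counting standard monomials gives mu = 7. Corank 2; j^3 = x^3 is a perfect cube, so E-series; the 4-jet and mu = 7 give E_7. The Hessian of g at 0 is [[0, 0], [0, 0]] with rank 0, so corank 2. A Groebner basis of the Jacobian ideal J(g) in C{x,y} is {x^3 - 27*x^2 - 162*x*y - 243*y^2, x^2*y + 33*x^2/4 + 99*x*y/2 + 297*y^2/4, -5*x^2/2 + x*y^2 - 15*x*y - 45*y^2/2, 3*x^2/4 + 9*x*y/2 + y^3 + 27*y^2/4}; counting standard monomials gives mu = 6. Corank 2; j^3 = (x + 3*y)^3 is a perfect cube, so E-series; the 4-jet and mu = 6 give E_6. f is E_7 but g is E_6, hence not right-equivalent.

No.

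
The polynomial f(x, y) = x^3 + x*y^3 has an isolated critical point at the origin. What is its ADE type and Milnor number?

Type E_{7}, Milnor number mu = 7.

The Hessian of f at 0 is [[0, 0], [0, 0]] with rank 0, so corank 2. A Groebner basis of the Jacobian ideal J(f) in C{x,y} is {x^3, x*y^2, 3*x^2 + y^3}; counting standard monomials gives mu = 7. Corank 2; j^3 = x^3 is a perfect cube, so E-series; the 4-jet and mu = 7 give E_7.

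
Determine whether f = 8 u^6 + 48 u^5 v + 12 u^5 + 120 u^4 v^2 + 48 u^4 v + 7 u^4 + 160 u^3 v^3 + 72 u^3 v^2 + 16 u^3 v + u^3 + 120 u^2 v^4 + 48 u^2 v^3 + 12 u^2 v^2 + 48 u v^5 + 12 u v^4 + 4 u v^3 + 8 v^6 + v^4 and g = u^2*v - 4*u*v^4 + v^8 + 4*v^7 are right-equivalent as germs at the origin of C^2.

No.

The Hessian of f at 0 is [[0, 0], [0, 0]] with rank 0, so corank 2. A Groebner basis of the Jacobian ideal J(f) in C{u,v} is {u^3, u^2*v, u^2/4 + u*v^2, -3*u^2/4 + v^3}; counting standard monomials gives mu = 6. Corank 2; j^3 = u^3 is a perfect cube, so E-series; the 4-jet and mu = 6 give E_6. The Hessian of g at 0 is [[0, 0], [0, 0]] with rank 0, so corank 2. A Groebner basis of the Jacobian ideal J(g) in C{u,v} is {u^2*v^2, -u^2*v - u^2/2 + u*v^3, -u*v/2 + v^4, u^3}; counting standard monomials gives mu = 9. Corank 2; j^3 = u^2*v has shape L^2 M (L != M), so D-series; mu = 9 gives D_9. f is E_6 but g is D_9, hence not right-equivalent.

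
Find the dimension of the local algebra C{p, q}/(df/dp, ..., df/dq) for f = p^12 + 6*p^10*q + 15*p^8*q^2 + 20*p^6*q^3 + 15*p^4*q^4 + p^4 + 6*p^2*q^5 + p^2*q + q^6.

7

The Hessian of f at 0 has rank 0. Corank 2; j^3 = p^2*q has shape L^2 M (L != M), so D-series; mu = 7 gives D_7.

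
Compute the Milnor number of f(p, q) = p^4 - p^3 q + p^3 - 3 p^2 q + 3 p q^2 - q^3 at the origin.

7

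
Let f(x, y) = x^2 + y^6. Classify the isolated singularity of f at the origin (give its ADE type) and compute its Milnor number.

Type A5, Milnor number mu = 5.

The Hessian of f at 0 is [[2, 0], [0, 0]] with rank 1, so corank 1. A Groebner basis of the Jacobian ideal J(f) in C{x,y} is {y^5, x}; counting standard monomials gives mu = 5. Corank 1: A-series; mu = 5 gives A_5.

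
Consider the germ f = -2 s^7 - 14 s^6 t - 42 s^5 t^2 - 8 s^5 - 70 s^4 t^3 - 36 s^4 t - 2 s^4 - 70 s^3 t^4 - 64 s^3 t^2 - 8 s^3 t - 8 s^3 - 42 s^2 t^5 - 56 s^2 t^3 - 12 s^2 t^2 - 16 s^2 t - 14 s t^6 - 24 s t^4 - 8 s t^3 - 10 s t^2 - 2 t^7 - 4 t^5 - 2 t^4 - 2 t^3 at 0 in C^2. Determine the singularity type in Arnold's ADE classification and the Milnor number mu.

The Hessian of f at 0 has rank 0. Corank 2; j^3 = -2*(s + t)*(2*s + t)^2 has shape L^2 M (L != M), so D-series; mu = 5 gives D_5.

Type D_{5}, Milnor number mu = 5.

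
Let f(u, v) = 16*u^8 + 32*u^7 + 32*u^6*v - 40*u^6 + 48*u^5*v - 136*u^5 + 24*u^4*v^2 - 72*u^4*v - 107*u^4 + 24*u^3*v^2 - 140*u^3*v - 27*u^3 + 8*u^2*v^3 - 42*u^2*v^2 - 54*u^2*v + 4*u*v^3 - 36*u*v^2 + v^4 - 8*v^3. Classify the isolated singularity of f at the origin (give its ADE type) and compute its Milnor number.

Type E_6, Milnor number mu = 6.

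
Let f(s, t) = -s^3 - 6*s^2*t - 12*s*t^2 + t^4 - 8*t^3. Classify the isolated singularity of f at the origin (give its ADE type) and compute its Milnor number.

The Hessian of f at 0 has rank 0. Corank 2; j^3 = -(s + 2*t)^3 is a perfect cube, so E-series; the 4-jet and mu = 6 give E_6.

Type E6, Milnor number mu = 6.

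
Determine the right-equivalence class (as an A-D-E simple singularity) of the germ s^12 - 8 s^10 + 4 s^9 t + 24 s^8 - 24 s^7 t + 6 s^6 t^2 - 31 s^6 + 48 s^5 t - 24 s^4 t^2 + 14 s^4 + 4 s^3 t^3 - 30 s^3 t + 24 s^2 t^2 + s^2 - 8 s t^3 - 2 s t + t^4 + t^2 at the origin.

A3

The Hessian of f at 0 has rank 1. Corank 1: A-series; mu = 3 gives A_3.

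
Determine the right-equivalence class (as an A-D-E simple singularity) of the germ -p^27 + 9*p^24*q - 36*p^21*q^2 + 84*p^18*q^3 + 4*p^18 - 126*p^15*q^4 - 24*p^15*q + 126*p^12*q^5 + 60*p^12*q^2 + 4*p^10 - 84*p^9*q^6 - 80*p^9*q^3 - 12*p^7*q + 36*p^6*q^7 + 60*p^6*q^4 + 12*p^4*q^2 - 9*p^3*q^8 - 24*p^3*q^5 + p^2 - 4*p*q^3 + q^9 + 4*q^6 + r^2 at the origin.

The Hessian of f at 0 has rank 2. Corank 1: A-series; mu = 8 gives A_8.

A8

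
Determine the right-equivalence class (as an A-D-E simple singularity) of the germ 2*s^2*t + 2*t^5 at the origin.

D6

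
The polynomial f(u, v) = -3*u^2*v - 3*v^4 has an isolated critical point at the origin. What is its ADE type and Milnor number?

The Hessian of f at 0 has rank 0. Corank 2; j^3 = -3*u^2*v has shape L^2 M (L != M), so D-series; mu = 5 gives D_5.

Type D_{5}, Milnor number mu = 5.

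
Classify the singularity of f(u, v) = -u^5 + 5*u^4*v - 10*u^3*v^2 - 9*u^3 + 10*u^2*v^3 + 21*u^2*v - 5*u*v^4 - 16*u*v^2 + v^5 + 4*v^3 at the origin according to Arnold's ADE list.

The Hessian of f at 0 is [[0, 0], [0, 0]] with rank 0, so corank 2. A Groebner basis of the Jacobian ideal J(f) in C{u,v} is {243*u*v/5 + v^4 - 162*v^2/5, u*v^2 - 2*v^3/3, u^2 - 5*u*v/3 + 2*v^2/3}; counting standard monomials gives mu = 6. Corank 2; j^3 = -(u - v)*(3*u - 2*v)^2 has shape L^2 M (L != M), so D-series; mu = 6 gives D_6.

D_{6}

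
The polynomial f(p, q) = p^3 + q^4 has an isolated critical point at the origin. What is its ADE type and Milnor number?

Type E6, Milnor number mu = 6.

The Hessian of f at 0 has rank 0. Corank 2; j^3 = p^3 is a perfect cube, so E-series; the 4-jet and mu = 6 give E_6.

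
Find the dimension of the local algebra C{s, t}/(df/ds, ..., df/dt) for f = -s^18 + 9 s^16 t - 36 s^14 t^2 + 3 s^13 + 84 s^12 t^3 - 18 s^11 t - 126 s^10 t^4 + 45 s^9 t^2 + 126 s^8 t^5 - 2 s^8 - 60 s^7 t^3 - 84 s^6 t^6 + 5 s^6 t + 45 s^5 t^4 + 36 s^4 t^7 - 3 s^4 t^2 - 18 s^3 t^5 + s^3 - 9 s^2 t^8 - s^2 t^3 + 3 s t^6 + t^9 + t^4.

The Hessian of f at 0 has rank 0. Corank 2; j^3 = s^3 is a perfect cube, so E-series; the 4-jet and mu = 6 give E_6.

6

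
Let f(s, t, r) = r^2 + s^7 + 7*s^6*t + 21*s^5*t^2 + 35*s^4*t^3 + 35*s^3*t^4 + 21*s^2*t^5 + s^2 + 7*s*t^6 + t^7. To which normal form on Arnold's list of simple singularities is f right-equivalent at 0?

A6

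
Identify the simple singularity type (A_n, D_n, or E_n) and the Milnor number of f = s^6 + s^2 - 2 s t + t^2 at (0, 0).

Type A5, Milnor number mu = 5.

The Hessian of f at 0 has rank 1. Corank 1: A-series; mu = 5 gives A_5.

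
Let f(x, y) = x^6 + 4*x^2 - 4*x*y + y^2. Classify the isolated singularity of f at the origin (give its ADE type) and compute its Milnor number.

The Hessian of f at 0 has rank 1. Corank 1: A-series; mu = 5 gives A_5.

Type A5, Milnor number mu = 5.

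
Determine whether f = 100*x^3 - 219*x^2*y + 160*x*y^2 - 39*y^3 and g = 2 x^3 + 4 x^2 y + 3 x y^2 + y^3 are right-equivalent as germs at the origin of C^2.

Yes.

The Hessian of f at 0 has rank 0. Corank 2; j^3 = (4*x - 3*y)*(25*x^2 - 36*x*y + 13*y^2) splits into three distinct lines over C (the quadratic factor has nonzero discriminant), so D_4. The Hessian of g at 0 has rank 0. Corank 2; j^3 = (x + y)*(2*x^2 + 2*x*y + y^2) splits into three distinct lines over C (the quadratic factor has nonzero discriminant), so D_4. Both have type D_4, hence right-equivalent.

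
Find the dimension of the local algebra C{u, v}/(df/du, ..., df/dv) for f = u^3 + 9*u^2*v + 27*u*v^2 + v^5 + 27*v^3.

The Hessian of f at 0 is [[0, 0], [0, 0]] with rank 0, so corank 2. A Groebner basis of the Jacobian ideal J(f) in C{u,v} is {v^4, u^2 + 6*u*v + 9*v^2}; counting standard monomials gives mu = 8. Corank 2; j^3 = (u + 3*v)^3 is a perfect cube, so E-series; the 5-jet and mu = 8 give E_8.

8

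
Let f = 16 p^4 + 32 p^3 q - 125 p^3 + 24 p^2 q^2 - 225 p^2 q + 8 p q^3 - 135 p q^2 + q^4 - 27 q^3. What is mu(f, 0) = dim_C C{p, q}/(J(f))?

The Hessian of f at 0 has rank 0. Corank 2; j^3 = -(5*p + 3*q)^3 is a perfect cube, so E-series; the 4-jet and mu = 6 give E_6.

6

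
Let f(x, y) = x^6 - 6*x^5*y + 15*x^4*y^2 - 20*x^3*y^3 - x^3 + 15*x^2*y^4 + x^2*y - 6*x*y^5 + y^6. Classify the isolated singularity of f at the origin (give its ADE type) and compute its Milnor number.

Type D_{7}, Milnor number mu = 7.

The Hessian of f at 0 is [[0, 0], [0, 0]] with rank 0, so corank 2. A Groebner basis of the Jacobian ideal J(f) in C{x,y} is {x*y/6 + y^5, x*y^2, x^2 - x*y}; counting standard monomials gives mu = 7. Corank 2; j^3 = -x^2*(x - y) has shape L^2 M (L != M), so D-series; mu = 7 gives D_7.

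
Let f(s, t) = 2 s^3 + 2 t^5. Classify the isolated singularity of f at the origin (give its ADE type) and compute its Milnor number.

Type E_{8}, Milnor number mu = 8.

The Hessian of f at 0 has rank 0. Corank 2; j^3 = 2*s^3 is a perfect cube, so E-series; the 5-jet and mu = 8 give E_8.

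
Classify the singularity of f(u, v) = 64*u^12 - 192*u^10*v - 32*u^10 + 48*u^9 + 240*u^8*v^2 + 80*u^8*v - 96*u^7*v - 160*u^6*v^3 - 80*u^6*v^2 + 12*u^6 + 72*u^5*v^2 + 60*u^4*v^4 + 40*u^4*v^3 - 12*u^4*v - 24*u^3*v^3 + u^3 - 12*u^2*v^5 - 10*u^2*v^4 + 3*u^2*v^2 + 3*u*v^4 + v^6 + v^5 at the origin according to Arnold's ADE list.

The Hessian of f at 0 has rank 0. Corank 2; j^3 = u^3 is a perfect cube, so E-series; the 5-jet and mu = 8 give E_8.

E_{8}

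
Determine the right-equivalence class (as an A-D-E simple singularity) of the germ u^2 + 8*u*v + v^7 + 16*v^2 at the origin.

The Hessian of f at 0 has rank 1. Corank 1: A-series; mu = 6 gives A_6.

A_6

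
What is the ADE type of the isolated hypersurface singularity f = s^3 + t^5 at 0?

E_{8}

The Hessian of f at 0 is [[0, 0], [0, 0]] with rank 0, so corank 2. A Groebner basis of the Jacobian ideal J(f) in C{s,t} is {t^4, s^2}; counting standard monomials gives mu = 8. Corank 2; j^3 = s^3 is a perfect cube, so E-series; the 5-jet and mu = 8 give E_8.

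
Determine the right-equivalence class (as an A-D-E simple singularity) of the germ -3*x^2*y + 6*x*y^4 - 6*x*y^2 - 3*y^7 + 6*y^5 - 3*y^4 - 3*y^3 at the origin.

The Hessian of f at 0 is [[0, 0], [0, 0]] with rank 0, so corank 2. A Groebner basis of the Jacobian ideal J(f) in C{x,y} is {x^3 - x^2/4 + y^2/4, x^2/4 + y^3 - y^2/4, x*y + y^2}; counting standard monomials gives mu = 5. Corank 2; j^3 = -3*y*(x + y)^2 has shape L^2 M (L != M), so D-series; mu = 5 gives D_5.

D_{5}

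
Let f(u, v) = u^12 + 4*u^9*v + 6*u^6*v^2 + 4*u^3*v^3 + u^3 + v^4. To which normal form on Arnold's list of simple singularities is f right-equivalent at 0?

E_{6}

The Hessian of f at 0 is [[0, 0], [0, 0]] with rank 0, so corank 2. A Groebner basis of the Jacobian ideal J(f) in C{u,v} is {v^3, u^2}; counting standard monomials gives mu = 6. Corank 2; j^3 = u^3 is a perfect cube, so E-series; the 4-jet and mu = 6 give E_6.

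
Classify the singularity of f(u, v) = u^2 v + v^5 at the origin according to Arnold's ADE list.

D_{6}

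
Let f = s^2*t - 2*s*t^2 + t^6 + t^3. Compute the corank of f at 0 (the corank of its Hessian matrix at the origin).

2

Hessian at 0 has rank 0.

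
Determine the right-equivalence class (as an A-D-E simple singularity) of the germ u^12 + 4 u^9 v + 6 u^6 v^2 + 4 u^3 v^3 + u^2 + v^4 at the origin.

The Hessian of f at 0 has rank 1. Corank 1: A-series; mu = 3 gives A_3.

A_3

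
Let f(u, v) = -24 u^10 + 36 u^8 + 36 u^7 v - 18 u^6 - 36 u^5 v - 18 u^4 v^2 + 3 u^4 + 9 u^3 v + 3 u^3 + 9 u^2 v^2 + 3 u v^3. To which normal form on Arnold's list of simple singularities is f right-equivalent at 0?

E7

The Hessian of f at 0 has rank 0. Corank 2; j^3 = 3*u^3 is a perfect cube, so E-series; the 4-jet and mu = 7 give E_7.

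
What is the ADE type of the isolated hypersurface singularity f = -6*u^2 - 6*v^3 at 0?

A_2

The Hessian of f at 0 is [[-12, 0], [0, 0]] with rank 1, so corank 1. A Groebner basis of the Jacobian ideal J(f) in C{u,v} is {v^2, u}; counting standard monomials gives mu = 2. Corank 1: A-series; mu = 2 gives A_2.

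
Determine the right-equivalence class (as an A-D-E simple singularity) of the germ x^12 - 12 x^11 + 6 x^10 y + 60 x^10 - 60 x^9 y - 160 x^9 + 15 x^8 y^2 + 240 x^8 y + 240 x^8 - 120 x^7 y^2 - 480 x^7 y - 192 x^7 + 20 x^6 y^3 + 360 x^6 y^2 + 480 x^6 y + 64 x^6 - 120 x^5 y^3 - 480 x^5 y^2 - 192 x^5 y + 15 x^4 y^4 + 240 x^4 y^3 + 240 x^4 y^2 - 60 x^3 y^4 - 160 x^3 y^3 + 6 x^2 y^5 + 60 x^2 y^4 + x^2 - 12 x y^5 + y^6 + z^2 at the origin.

A_5

The Hessian of f at 0 is [[2, 0, 0], [0, 0, 0], [0, 0, 2]] with rank 2, so corank 1. A Groebner basis of the Jacobian ideal J(f) in C{x,y,z} is {y^5, x, z}; counting standard monomials gives mu = 5. Corank 1: A-series; mu = 5 gives A_5.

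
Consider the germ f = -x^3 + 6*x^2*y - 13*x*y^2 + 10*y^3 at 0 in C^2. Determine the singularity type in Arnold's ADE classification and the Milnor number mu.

Type D_{4}, Milnor number mu = 4.

The Hessian of f at 0 has rank 0. Corank 2; j^3 = -(x - 2*y)*(x^2 - 4*x*y + 5*y^2) splits into three distinct lines over C (the quadratic factor has nonzero discriminant), so D_4.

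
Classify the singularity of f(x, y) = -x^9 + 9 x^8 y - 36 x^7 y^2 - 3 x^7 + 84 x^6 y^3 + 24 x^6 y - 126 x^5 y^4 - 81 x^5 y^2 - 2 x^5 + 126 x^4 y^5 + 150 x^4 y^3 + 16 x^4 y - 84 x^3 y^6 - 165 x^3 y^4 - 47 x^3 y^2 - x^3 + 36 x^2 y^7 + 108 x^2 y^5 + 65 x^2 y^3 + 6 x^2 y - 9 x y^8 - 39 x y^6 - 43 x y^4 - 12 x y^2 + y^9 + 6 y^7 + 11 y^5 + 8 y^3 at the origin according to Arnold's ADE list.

E_{8}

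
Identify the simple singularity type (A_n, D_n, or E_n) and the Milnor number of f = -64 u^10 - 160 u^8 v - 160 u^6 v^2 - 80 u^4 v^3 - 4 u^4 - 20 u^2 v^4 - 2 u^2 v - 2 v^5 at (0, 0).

The Hessian of f at 0 has rank 0. Corank 2; j^3 = -2*u^2*v has shape L^2 M (L != M), so D-series; mu = 6 gives D_6.

Type D_{6}, Milnor number mu = 6.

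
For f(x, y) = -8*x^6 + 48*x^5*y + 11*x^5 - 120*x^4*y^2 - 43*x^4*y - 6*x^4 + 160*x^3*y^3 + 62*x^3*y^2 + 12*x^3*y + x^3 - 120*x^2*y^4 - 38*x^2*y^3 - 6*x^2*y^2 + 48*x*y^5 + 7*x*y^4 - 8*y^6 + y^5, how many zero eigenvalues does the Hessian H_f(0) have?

The Hessian at 0 is [[0, 0], [0, 0]] of rank 0; hence corank 2.

2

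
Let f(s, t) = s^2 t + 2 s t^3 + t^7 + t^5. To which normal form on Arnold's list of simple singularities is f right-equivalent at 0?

D_8

The Hessian of f at 0 is [[0, 0], [0, 0]] with rank 0, so corank 2. A Groebner basis of the Jacobian ideal J(f) in C{s,t} is {s^2*t^2 + s^2/7 + s*t^2/7, s^3 - s^2/7 - s*t^2/7, s*t + t^3}; counting standard monomials gives mu = 8. Corank 2; j^3 = s^2*t has shape L^2 M (L != M), so D-series; mu = 8 gives D_8.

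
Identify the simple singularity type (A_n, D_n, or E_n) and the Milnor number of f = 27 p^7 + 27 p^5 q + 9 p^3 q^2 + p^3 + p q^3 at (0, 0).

Type E7, Milnor number mu = 7.

The Hessian of f at 0 is [[0, 0], [0, 0]] with rank 0, so corank 2. A Groebner basis of the Jacobian ideal J(f) in C{p,q} is {p^3, p*q^2, 3*p^2 + q^3}; counting standard monomials gives mu = 7. Corank 2; j^3 = p^3 is a perfect cube, so E-series; the 4-jet and mu = 7 give E_7.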